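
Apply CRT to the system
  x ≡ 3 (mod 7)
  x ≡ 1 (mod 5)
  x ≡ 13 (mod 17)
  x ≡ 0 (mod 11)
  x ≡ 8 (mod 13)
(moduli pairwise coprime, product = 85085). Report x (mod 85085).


Product of moduli M = 7 · 5 · 17 · 11 · 13 = 85085.
Merge one congruence at a time:
  Start: x ≡ 3 (mod 7).
  Combine with x ≡ 1 (mod 5); new modulus lcm = 35.
    Write x = 3 + 7·t and substitute into x ≡ 1 (mod 5): 7·t ≡ 1 − 3 = -2 (mod 5).
    Reduce coefficients mod 5: 2·t ≡ 3 (mod 5).
    The inverse of 2 mod 5 is 3 (since 2·3 = 6 = 1·5 + 1), so t ≡ 3·3 = 9 ≡ 4 (mod 5).
    Then x = 3 + 7·4 = 31, valid modulo lcm(7, 5) = 35: x ≡ 31 (mod 35).
  Combine with x ≡ 13 (mod 17); new modulus lcm = 595.
    Write x = 31 + 35·t and substitute into x ≡ 13 (mod 17): 35·t ≡ 13 − 31 = -18 (mod 17).
    Reduce coefficients mod 17: 1·t ≡ 16 (mod 17).
    So t ≡ 16 (mod 17).
    Then x = 31 + 35·16 = 591, valid modulo lcm(35, 17) = 595: x ≡ 591 (mod 595).
  Combine with x ≡ 0 (mod 11); new modulus lcm = 6545.
    Write x = 591 + 595·t and substitute into x ≡ 0 (mod 11): 595·t ≡ 0 − 591 = -591 (mod 11).
    Reduce coefficients mod 11: 1·t ≡ 3 (mod 11).
    So t ≡ 3 (mod 11).
    Then x = 591 + 595·3 = 2376, valid modulo lcm(595, 11) = 6545: x ≡ 2376 (mod 6545).
  Combine with x ≡ 8 (mod 13); new modulus lcm = 85085.
    Write x = 2376 + 6545·t and substitute into x ≡ 8 (mod 13): 6545·t ≡ 8 − 2376 = -2368 (mod 13).
    Reduce coefficients mod 13: 6·t ≡ 11 (mod 13).
    The inverse of 6 mod 13 is 11 (since 6·11 = 66 = 5·13 + 1), so t ≡ 11·11 = 121 ≡ 4 (mod 13).
    Then x = 2376 + 6545·4 = 28556, valid modulo lcm(6545, 13) = 85085: x ≡ 28556 (mod 85085).
Verify against each original: 28556 mod 7 = 3, 28556 mod 5 = 1, 28556 mod 17 = 13, 28556 mod 11 = 0, 28556 mod 13 = 8.

x ≡ 28556 (mod 85085).


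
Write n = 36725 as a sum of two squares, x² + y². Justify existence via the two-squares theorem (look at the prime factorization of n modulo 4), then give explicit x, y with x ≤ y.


Step 1: Factor n = 36725 = 5^2 · 13 · 113.
Step 2: Check the mod-4 condition on each prime factor: 5 ≡ 1 (mod 4), exponent 2; 13 ≡ 1 (mod 4), exponent 1; 113 ≡ 1 (mod 4), exponent 1.
All primes ≡ 3 (mod 4) appear to even exponent (or don't appear), so by the two-squares theorem n IS expressible as a sum of two squares.
Step 3: Build a representation. Group n = k² · m with k = 5 and m = 13 · 113 = 1469 (a product of primes ≡ 1 (mod 4)); a representation of m scales to one of n via (k·x)² + (k·y)² = k²(x² + y²). Each prime p ≡ 1 (mod 4) is itself a sum of two squares; find a² by testing p − a² for a perfect square:
  13: 13 − 1² = 12, 13 − 2² = 9 = 3² ⇒ 13 = 2² + 3².
  113: 113 − 1² = 112, 113 − 2² = 109, 113 − 3² = 104, 113 − 4² = 97, 113 − 5² = 88, 113 − 6² = 77, 113 − 7² = 64 = 8² ⇒ 113 = 7² + 8².
  Combine using the Brahmagupta–Fibonacci identity (a² + b²)(c² + d²) = (ac − bd)² + (ad + bc)² = (ac + bd)² + (ad − bc)²:
  13 · 113 = 1469: from (2² + 3²)(7² + 8²), take (2·7 − 3·8, 2·8 + 3·7) = (14 − 24, 16 + 21) = (-10, 37); dropping signs (only squares matter) gives (10, 37); check 10² + 37² = 100 + 1369 = 1469 ✓.
  Scale by k = 5: (5·10, 5·37) = (50, 185).
Step 4: Order so x ≤ y and verify: 50² + 185² = 2500 + 34225 = 36725 = n. ✓

n = 36725 = 50² + 185² (one valid representation with x ≤ y).


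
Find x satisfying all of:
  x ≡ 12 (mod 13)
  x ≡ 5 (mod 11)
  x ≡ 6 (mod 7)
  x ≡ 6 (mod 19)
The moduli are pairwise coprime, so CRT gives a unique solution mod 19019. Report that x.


Product of moduli M = 13 · 11 · 7 · 19 = 19019.
Merge one congruence at a time:
  Start: x ≡ 12 (mod 13).
  Combine with x ≡ 5 (mod 11); new modulus lcm = 143.
    Write x = 12 + 13·t and substitute into x ≡ 5 (mod 11): 13·t ≡ 5 − 12 = -7 (mod 11).
    Reduce coefficients mod 11: 2·t ≡ 4 (mod 11).
    The inverse of 2 mod 11 is 6 (since 2·6 = 12 = 1·11 + 1), so t ≡ 6·4 = 24 ≡ 2 (mod 11).
    Then x = 12 + 13·2 = 38, valid modulo lcm(13, 11) = 143: x ≡ 38 (mod 143).
  Combine with x ≡ 6 (mod 7); new modulus lcm = 1001.
    Write x = 38 + 143·t and substitute into x ≡ 6 (mod 7): 143·t ≡ 6 − 38 = -32 (mod 7).
    Reduce coefficients mod 7: 3·t ≡ 3 (mod 7).
    The inverse of 3 mod 7 is 5 (since 3·5 = 15 = 2·7 + 1), so t ≡ 5·3 = 15 ≡ 1 (mod 7).
    Then x = 38 + 143·1 = 181, valid modulo lcm(143, 7) = 1001: x ≡ 181 (mod 1001).
  Combine with x ≡ 6 (mod 19); new modulus lcm = 19019.
    Write x = 181 + 1001·t and substitute into x ≡ 6 (mod 19): 1001·t ≡ 6 − 181 = -175 (mod 19).
    Reduce coefficients mod 19: 13·t ≡ 15 (mod 19).
    The inverse of 13 mod 19 is 3 (since 13·3 = 39 = 2·19 + 1), so t ≡ 3·15 = 45 ≡ 7 (mod 19).
    Then x = 181 + 1001·7 = 7188, valid modulo lcm(1001, 19) = 19019: x ≡ 7188 (mod 19019).
Verify against each original: 7188 mod 13 = 12, 7188 mod 11 = 5, 7188 mod 7 = 6, 7188 mod 19 = 6.

x ≡ 7188 (mod 19019).


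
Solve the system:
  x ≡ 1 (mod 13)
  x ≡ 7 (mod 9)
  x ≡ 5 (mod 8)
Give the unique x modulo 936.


Moduli 13, 9, 8 are pairwise coprime; by CRT there is a unique solution modulo M = 13 · 9 · 8 = 936.
Solve pairwise, accumulating the modulus:
  Start with x ≡ 1 (mod 13).
  Combine with x ≡ 7 (mod 9): since gcd(13, 9) = 1, we get a unique residue mod 117.
    Write x = 1 + 13·t and substitute into x ≡ 7 (mod 9): 13·t ≡ 7 − 1 = 6 (mod 9).
    Reduce coefficients mod 9: 4·t ≡ 6 (mod 9).
    The inverse of 4 mod 9 is 7 (since 4·7 = 28 = 3·9 + 1), so t ≡ 7·6 = 42 ≡ 6 (mod 9).
    Then x = 1 + 13·6 = 79, valid modulo lcm(13, 9) = 117: x ≡ 79 (mod 117).
  Combine with x ≡ 5 (mod 8): since gcd(117, 8) = 1, we get a unique residue mod 936.
    Write x = 79 + 117·t and substitute into x ≡ 5 (mod 8): 117·t ≡ 5 − 79 = -74 (mod 8).
    Reduce coefficients mod 8: 5·t ≡ 6 (mod 8).
    The inverse of 5 mod 8 is 5 (since 5·5 = 25 = 3·8 + 1), so t ≡ 5·6 = 30 ≡ 6 (mod 8).
    Then x = 79 + 117·6 = 781, valid modulo lcm(117, 8) = 936: x ≡ 781 (mod 936).
Verify: 781 mod 13 = 1 ✓, 781 mod 9 = 7 ✓, 781 mod 8 = 5 ✓.

x ≡ 781 (mod 936).


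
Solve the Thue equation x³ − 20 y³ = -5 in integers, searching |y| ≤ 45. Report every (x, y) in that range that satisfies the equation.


The equation is x³ - 20y³ = -5. For fixed y, x³ = 20·y³ − 5, so a solution requires the RHS to be a perfect cube.
Strategy: iterate y from -45 to 45, compute RHS = 20·y³ − 5, and check whether it is a (positive or negative) perfect cube.
Check small values of y:
  y = 0: RHS = -5 is not a perfect cube.
  y = 1: RHS = 15 is not a perfect cube.
  y = -1: RHS = -25 is not a perfect cube.
  y = 2: RHS = 155 is not a perfect cube.
  y = -2: RHS = -165 is not a perfect cube.
  y = 3: RHS = 535 is not a perfect cube.
  y = -3: RHS = -545 is not a perfect cube.
Continuing the search up to |y| = 45 finds no solutions either.
No (x, y) in the scanned range satisfies the equation.

No integer solutions with |y| ≤ 45.


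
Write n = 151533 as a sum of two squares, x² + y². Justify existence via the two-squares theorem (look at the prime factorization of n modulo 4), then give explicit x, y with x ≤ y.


Step 1: Factor n = 151533 = 3^2 · 113 · 149.
Step 2: Check the mod-4 condition on each prime factor: 3 ≡ 3 (mod 4), exponent 2 (must be even); 113 ≡ 1 (mod 4), exponent 1; 149 ≡ 1 (mod 4), exponent 1.
All primes ≡ 3 (mod 4) appear to even exponent (or don't appear), so by the two-squares theorem n IS expressible as a sum of two squares.
Step 3: Build a representation. Group n = k² · m with k = 3 and m = 113 · 149 = 16837 (a product of primes ≡ 1 (mod 4)); a representation of m scales to one of n via (k·x)² + (k·y)² = k²(x² + y²). Each prime p ≡ 1 (mod 4) is itself a sum of two squares; find a² by testing p − a² for a perfect square:
  113: 113 − 1² = 112, 113 − 2² = 109, 113 − 3² = 104, 113 − 4² = 97, 113 − 5² = 88, 113 − 6² = 77, 113 − 7² = 64 = 8² ⇒ 113 = 7² + 8².
  149: 149 − 1² = 148, 149 − 2² = 145, 149 − 3² = 140, 149 − 4² = 133, 149 − 5² = 124, 149 − 6² = 113, 149 − 7² = 100 = 10² ⇒ 149 = 7² + 10².
  Combine using the Brahmagupta–Fibonacci identity (a² + b²)(c² + d²) = (ac − bd)² + (ad + bc)² = (ac + bd)² + (ad − bc)²:
  113 · 149 = 16837: from (7² + 8²)(7² + 10²), take (7·7 − 8·10, 7·10 + 8·7) = (49 − 80, 70 + 56) = (-31, 126); dropping signs (only squares matter) gives (31, 126); check 31² + 126² = 961 + 15876 = 16837 ✓.
  Scale by k = 3: (3·31, 3·126) = (93, 378).
Step 4: Order so x ≤ y and verify: 93² + 378² = 8649 + 142884 = 151533 = n. ✓

n = 151533 = 93² + 378² (one valid representation with x ≤ y).


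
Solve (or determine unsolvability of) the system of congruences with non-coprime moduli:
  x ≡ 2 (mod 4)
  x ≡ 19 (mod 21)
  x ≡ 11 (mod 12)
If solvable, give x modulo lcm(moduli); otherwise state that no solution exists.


Moduli 4, 21, 12 are not pairwise coprime, so CRT works modulo lcm(m_i) when all pairwise compatibility conditions hold.
Pairwise compatibility: gcd(m_i, m_j) must divide a_i - a_j for every pair.
Merge one congruence at a time:
  Start: x ≡ 2 (mod 4).
  Combine with x ≡ 19 (mod 21): gcd(4, 21) = 1; 19 - 2 = 17, which IS divisible by 1, so compatible.
    Write x = 2 + 4·t and substitute into x ≡ 19 (mod 21): 4·t ≡ 19 − 2 = 17 (mod 21).
    The inverse of 4 mod 21 is 16 (since 4·16 = 64 = 3·21 + 1), so t ≡ 16·17 = 272 ≡ 20 (mod 21).
    Then x = 2 + 4·20 = 82, valid modulo lcm(4, 21) = 84: x ≡ 82 (mod 84).
  Combine with x ≡ 11 (mod 12): gcd(84, 12) = 12, and 11 - 82 = -71 is NOT divisible by 12.
    ⇒ system is inconsistent (no integer solution).

No solution (the system is inconsistent).


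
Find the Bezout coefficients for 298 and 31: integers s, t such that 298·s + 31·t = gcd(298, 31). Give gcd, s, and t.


Euclidean algorithm on (298, 31) — divide until remainder is 0:
  298 = 9 · 31 + 19
  31 = 1 · 19 + 12
  19 = 1 · 12 + 7
  12 = 1 · 7 + 5
  7 = 1 · 5 + 2
  5 = 2 · 2 + 1
  2 = 2 · 1 + 0
gcd(298, 31) = 1.
Track Bezout coefficients alongside the remainders: start with r₀ = 298 = a·1 + b·0 (s = 1, t = 0) and r₁ = 31 = a·0 + b·1 (s = 0, t = 1); each new remainder r_{k+1} = r_{k-1} − q_k·r_k inherits s_{k+1} = s_{k-1} − q_k·s_k, t_{k+1} = t_{k-1} − q_k·t_k, so r_k = a·s_k + b·t_k at every step:
  q = 9: r = 19, s = 1 − 9·0 = 1, t = 0 − 9·1 = -9  (check: 298·1 + 31·(-9) = 19)
  q = 1: r = 12, s = 0 − 1·1 = -1, t = 1 − 1·(-9) = 10  (check: 298·(-1) + 31·10 = 12)
  q = 1: r = 7, s = 1 − 1·(-1) = 2, t = -9 − 1·10 = -19  (check: 298·2 + 31·(-19) = 7)
  q = 1: r = 5, s = -1 − 1·2 = -3, t = 10 − 1·(-19) = 29  (check: 298·(-3) + 31·29 = 5)
  q = 1: r = 2, s = 2 − 1·(-3) = 5, t = -19 − 1·29 = -48  (check: 298·5 + 31·(-48) = 2)
  q = 2: r = 1, s = -3 − 2·5 = -13, t = 29 − 2·(-48) = 125  (check: 298·(-13) + 31·125 = 1)
The row with r = 1 (the gcd) gives the Bezout coefficients s = -13, t = 125.
Result: 298 · (-13) + 31 · (125) = 1.

gcd(298, 31) = 1; s = -13, t = 125 (check: 298·(-13) + 31·125 = 1).


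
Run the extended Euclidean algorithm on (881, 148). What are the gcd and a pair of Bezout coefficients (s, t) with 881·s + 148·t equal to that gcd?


Euclidean algorithm on (881, 148) — divide until remainder is 0:
  881 = 5 · 148 + 141
  148 = 1 · 141 + 7
  141 = 20 · 7 + 1
  7 = 7 · 1 + 0
gcd(881, 148) = 1.
Track Bezout coefficients alongside the remainders: start with r₀ = 881 = a·1 + b·0 (s = 1, t = 0) and r₁ = 148 = a·0 + b·1 (s = 0, t = 1); each new remainder r_{k+1} = r_{k-1} − q_k·r_k inherits s_{k+1} = s_{k-1} − q_k·s_k, t_{k+1} = t_{k-1} − q_k·t_k, so r_k = a·s_k + b·t_k at every step:
  q = 5: r = 141, s = 1 − 5·0 = 1, t = 0 − 5·1 = -5  (check: 881·1 + 148·(-5) = 141)
  q = 1: r = 7, s = 0 − 1·1 = -1, t = 1 − 1·(-5) = 6  (check: 881·(-1) + 148·6 = 7)
  q = 20: r = 1, s = 1 − 20·(-1) = 21, t = -5 − 20·6 = -125  (check: 881·21 + 148·(-125) = 1)
The row with r = 1 (the gcd) gives the Bezout coefficients s = 21, t = -125.
Result: 881 · (21) + 148 · (-125) = 1.

gcd(881, 148) = 1; s = 21, t = -125 (check: 881·21 + 148·(-125) = 1).


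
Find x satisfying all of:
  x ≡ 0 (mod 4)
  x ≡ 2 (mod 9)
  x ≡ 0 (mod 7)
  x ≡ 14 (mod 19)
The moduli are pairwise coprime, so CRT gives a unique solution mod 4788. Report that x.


Product of moduli M = 4 · 9 · 7 · 19 = 4788.
Merge one congruence at a time:
  Start: x ≡ 0 (mod 4).
  Combine with x ≡ 2 (mod 9); new modulus lcm = 36.
    Write x = 0 + 4·t and substitute into x ≡ 2 (mod 9): 4·t ≡ 2 − 0 = 2 (mod 9).
    The inverse of 4 mod 9 is 7 (since 4·7 = 28 = 3·9 + 1), so t ≡ 7·2 = 14 ≡ 5 (mod 9).
    Then x = 0 + 4·5 = 20, valid modulo lcm(4, 9) = 36: x ≡ 20 (mod 36).
  Combine with x ≡ 0 (mod 7); new modulus lcm = 252.
    Write x = 20 + 36·t and substitute into x ≡ 0 (mod 7): 36·t ≡ 0 − 20 = -20 (mod 7).
    Reduce coefficients mod 7: 1·t ≡ 1 (mod 7).
    So t ≡ 1 (mod 7).
    Then x = 20 + 36·1 = 56, valid modulo lcm(36, 7) = 252: x ≡ 56 (mod 252).
  Combine with x ≡ 14 (mod 19); new modulus lcm = 4788.
    Write x = 56 + 252·t and substitute into x ≡ 14 (mod 19): 252·t ≡ 14 − 56 = -42 (mod 19).
    Reduce coefficients mod 19: 5·t ≡ 15 (mod 19).
    The inverse of 5 mod 19 is 4 (since 5·4 = 20 = 1·19 + 1), so t ≡ 4·15 = 60 ≡ 3 (mod 19).
    Then x = 56 + 252·3 = 812, valid modulo lcm(252, 19) = 4788: x ≡ 812 (mod 4788).
Verify against each original: 812 mod 4 = 0, 812 mod 9 = 2, 812 mod 7 = 0, 812 mod 19 = 14.

x ≡ 812 (mod 4788).


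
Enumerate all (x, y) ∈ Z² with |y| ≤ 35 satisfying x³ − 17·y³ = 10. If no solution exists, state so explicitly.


The equation is x³ - 17y³ = 10. For fixed y, x³ = 17·y³ + 10, so a solution requires the RHS to be a perfect cube.
Strategy: iterate y from -35 to 35, compute RHS = 17·y³ + 10, and check whether it is a (positive or negative) perfect cube.
Check small values of y:
  y = 0: RHS = 10 is not a perfect cube.
  y = 1: RHS = 27 = (3)³ ⇒ x = 3 works.
  y = -1: RHS = -7 is not a perfect cube.
  y = 2: RHS = 146 is not a perfect cube.
  y = -2: RHS = -126 is not a perfect cube.
  y = 3: RHS = 469 is not a perfect cube.
  y = -3: RHS = -449 is not a perfect cube.
Continuing the search up to |y| = 35 finds no further solutions beyond those listed.
Collected solutions: (3, 1).

Solutions (with |y| ≤ 35): (3, 1).


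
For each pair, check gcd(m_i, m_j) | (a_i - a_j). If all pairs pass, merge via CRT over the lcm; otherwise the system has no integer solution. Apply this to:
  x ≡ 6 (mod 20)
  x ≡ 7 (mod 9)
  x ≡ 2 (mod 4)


Moduli 20, 9, 4 are not pairwise coprime, so CRT works modulo lcm(m_i) when all pairwise compatibility conditions hold.
Pairwise compatibility: gcd(m_i, m_j) must divide a_i - a_j for every pair.
Merge one congruence at a time:
  Start: x ≡ 6 (mod 20).
  Combine with x ≡ 7 (mod 9): gcd(20, 9) = 1; 7 - 6 = 1, which IS divisible by 1, so compatible.
    Write x = 6 + 20·t and substitute into x ≡ 7 (mod 9): 20·t ≡ 7 − 6 = 1 (mod 9).
    Reduce coefficients mod 9: 2·t ≡ 1 (mod 9).
    The inverse of 2 mod 9 is 5 (since 2·5 = 10 = 1·9 + 1), so t ≡ 5·1 = 5 ≡ 5 (mod 9).
    Then x = 6 + 20·5 = 106, valid modulo lcm(20, 9) = 180: x ≡ 106 (mod 180).
  Combine with x ≡ 2 (mod 4): gcd(180, 4) = 4; 2 - 106 = -104, which IS divisible by 4, so compatible.
    Write x = 106 + 180·t and substitute into x ≡ 2 (mod 4): 180·t ≡ 2 − 106 = -104 (mod 4).
    Divide the congruence (and modulus) by g = 4: 45·t ≡ -26 (mod 1).
    Modulo 1 every t works; take t = 0.
    Then x = 106 + 180·0 = 106, valid modulo lcm(180, 4) = 180: x ≡ 106 (mod 180).
Verify: 106 mod 20 = 6, 106 mod 9 = 7, 106 mod 4 = 2.

x ≡ 106 (mod 180).


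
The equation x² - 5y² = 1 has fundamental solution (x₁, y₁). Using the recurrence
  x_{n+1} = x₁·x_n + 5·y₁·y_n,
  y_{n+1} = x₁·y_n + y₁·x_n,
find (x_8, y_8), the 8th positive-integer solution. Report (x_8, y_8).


Step 1: Find the fundamental solution (x₁, y₁) of x² - 5y² = 1.
  Expand √5 as a continued fraction. a₀ = ⌊√5⌋ = 2; iterate m_{k+1} = d_k·a_k − m_k, d_{k+1} = (5 − m_{k+1}²)/d_k, a_{k+1} = ⌊(a₀ + m_{k+1})/d_{k+1}⌋ (starting m₀ = 0, d₀ = 1), with convergents p_k = a_k·p_{k-1} + p_{k-2}, q_k = a_k·q_{k-1} + q_{k-2} (p₋₁ = 1, q₋₁ = 0):
  k = 0: a₀ = 2; p₀/q₀ = 2/1; p₀² − 5·q₀² = 4 − 5 = -1.
  k = 1: m = 2, d = 1, a = ⌊(2 + 2)/1⌋ = 4; p/q = (4·2 + 1)/(4·1 + 0) = 9/4; p² − 5·q² = 81 − 80 = 1.
  The first convergent with p² − 5·q² = 1 gives the fundamental solution (x₁, y₁) = (9, 4).
Step 2: Apply the recurrence (x_{n+1}, y_{n+1}) = (x₁x_n + 5y₁y_n, x₁y_n + y₁x_n) repeatedly.
  From (x_1, y_1) = (9, 4): x_2 = 9·9 + 5·4·4 = 161; y_2 = 9·4 + 4·9 = 72.
  From (x_2, y_2) = (161, 72): x_3 = 9·161 + 5·4·72 = 2889; y_3 = 9·72 + 4·161 = 1292.
  From (x_3, y_3) = (2889, 1292): x_4 = 9·2889 + 5·4·1292 = 51841; y_4 = 9·1292 + 4·2889 = 23184.
  From (x_4, y_4) = (51841, 23184): x_5 = 9·51841 + 5·4·23184 = 930249; y_5 = 9·23184 + 4·51841 = 416020.
  From (x_5, y_5) = (930249, 416020): x_6 = 9·930249 + 5·4·416020 = 16692641; y_6 = 9·416020 + 4·930249 = 7465176.
  From (x_6, y_6) = (16692641, 7465176): x_7 = 9·16692641 + 5·4·7465176 = 299537289; y_7 = 9·7465176 + 4·16692641 = 133957148.
  From (x_7, y_7) = (299537289, 133957148): x_8 = 9·299537289 + 5·4·133957148 = 5374978561; y_8 = 9·133957148 + 4·299537289 = 2403763488.
Step 3: Verify x_8² - 5·y_8² = 28890394531209630721 - 28890394531209630720 = 1 (should be 1). ✓

(x_1, y_1) = (9, 4); (x_8, y_8) = (5374978561, 2403763488).


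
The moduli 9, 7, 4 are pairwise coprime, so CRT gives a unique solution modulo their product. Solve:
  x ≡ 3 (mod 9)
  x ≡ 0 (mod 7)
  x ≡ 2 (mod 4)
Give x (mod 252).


Moduli 9, 7, 4 are pairwise coprime; by CRT there is a unique solution modulo M = 9 · 7 · 4 = 252.
Solve pairwise, accumulating the modulus:
  Start with x ≡ 3 (mod 9).
  Combine with x ≡ 0 (mod 7): since gcd(9, 7) = 1, we get a unique residue mod 63.
    Write x = 3 + 9·t and substitute into x ≡ 0 (mod 7): 9·t ≡ 0 − 3 = -3 (mod 7).
    Reduce coefficients mod 7: 2·t ≡ 4 (mod 7).
    The inverse of 2 mod 7 is 4 (since 2·4 = 8 = 1·7 + 1), so t ≡ 4·4 = 16 ≡ 2 (mod 7).
    Then x = 3 + 9·2 = 21, valid modulo lcm(9, 7) = 63: x ≡ 21 (mod 63).
  Combine with x ≡ 2 (mod 4): since gcd(63, 4) = 1, we get a unique residue mod 252.
    Write x = 21 + 63·t and substitute into x ≡ 2 (mod 4): 63·t ≡ 2 − 21 = -19 (mod 4).
    Reduce coefficients mod 4: 3·t ≡ 1 (mod 4).
    The inverse of 3 mod 4 is 3 (since 3·3 = 9 = 2·4 + 1), so t ≡ 3·1 = 3 ≡ 3 (mod 4).
    Then x = 21 + 63·3 = 210, valid modulo lcm(63, 4) = 252: x ≡ 210 (mod 252).
Verify: 210 mod 9 = 3 ✓, 210 mod 7 = 0 ✓, 210 mod 4 = 2 ✓.

x ≡ 210 (mod 252).


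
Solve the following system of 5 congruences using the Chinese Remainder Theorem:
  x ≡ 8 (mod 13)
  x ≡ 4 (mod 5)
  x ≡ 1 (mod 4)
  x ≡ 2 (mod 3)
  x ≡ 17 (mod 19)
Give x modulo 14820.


Product of moduli M = 13 · 5 · 4 · 3 · 19 = 14820.
Merge one congruence at a time:
  Start: x ≡ 8 (mod 13).
  Combine with x ≡ 4 (mod 5); new modulus lcm = 65.
    Write x = 8 + 13·t and substitute into x ≡ 4 (mod 5): 13·t ≡ 4 − 8 = -4 (mod 5).
    Reduce coefficients mod 5: 3·t ≡ 1 (mod 5).
    The inverse of 3 mod 5 is 2 (since 3·2 = 6 = 1·5 + 1), so t ≡ 2·1 = 2 ≡ 2 (mod 5).
    Then x = 8 + 13·2 = 34, valid modulo lcm(13, 5) = 65: x ≡ 34 (mod 65).
  Combine with x ≡ 1 (mod 4); new modulus lcm = 260.
    Write x = 34 + 65·t and substitute into x ≡ 1 (mod 4): 65·t ≡ 1 − 34 = -33 (mod 4).
    Reduce coefficients mod 4: 1·t ≡ 3 (mod 4).
    So t ≡ 3 (mod 4).
    Then x = 34 + 65·3 = 229, valid modulo lcm(65, 4) = 260: x ≡ 229 (mod 260).
  Combine with x ≡ 2 (mod 3); new modulus lcm = 780.
    Write x = 229 + 260·t and substitute into x ≡ 2 (mod 3): 260·t ≡ 2 − 229 = -227 (mod 3).
    Reduce coefficients mod 3: 2·t ≡ 1 (mod 3).
    The inverse of 2 mod 3 is 2 (since 2·2 = 4 = 1·3 + 1), so t ≡ 2·1 = 2 ≡ 2 (mod 3).
    Then x = 229 + 260·2 = 749, valid modulo lcm(260, 3) = 780: x ≡ 749 (mod 780).
  Combine with x ≡ 17 (mod 19); new modulus lcm = 14820.
    Write x = 749 + 780·t and substitute into x ≡ 17 (mod 19): 780·t ≡ 17 − 749 = -732 (mod 19).
    Reduce coefficients mod 19: 1·t ≡ 9 (mod 19).
    So t ≡ 9 (mod 19).
    Then x = 749 + 780·9 = 7769, valid modulo lcm(780, 19) = 14820: x ≡ 7769 (mod 14820).
Verify against each original: 7769 mod 13 = 8, 7769 mod 5 = 4, 7769 mod 4 = 1, 7769 mod 3 = 2, 7769 mod 19 = 17.

x ≡ 7769 (mod 14820).


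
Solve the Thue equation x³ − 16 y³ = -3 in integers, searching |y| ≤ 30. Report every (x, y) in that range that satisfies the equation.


The equation is x³ - 16y³ = -3. For fixed y, x³ = 16·y³ − 3, so a solution requires the RHS to be a perfect cube.
Strategy: iterate y from -30 to 30, compute RHS = 16·y³ − 3, and check whether it is a (positive or negative) perfect cube.
Check small values of y:
  y = 0: RHS = -3 is not a perfect cube.
  y = 1: RHS = 13 is not a perfect cube.
  y = -1: RHS = -19 is not a perfect cube.
  y = 2: RHS = 125 = (5)³ ⇒ x = 5 works.
  y = -2: RHS = -131 is not a perfect cube.
  y = 3: RHS = 429 is not a perfect cube.
  y = -3: RHS = -435 is not a perfect cube.
Continuing the search up to |y| = 30 finds no further solutions beyond those listed.
Collected solutions: (5, 2).

Solutions (with |y| ≤ 30): (5, 2).


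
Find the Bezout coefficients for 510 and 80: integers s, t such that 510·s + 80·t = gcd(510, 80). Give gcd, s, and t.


Euclidean algorithm on (510, 80) — divide until remainder is 0:
  510 = 6 · 80 + 30
  80 = 2 · 30 + 20
  30 = 1 · 20 + 10
  20 = 2 · 10 + 0
gcd(510, 80) = 10.
Track Bezout coefficients alongside the remainders: start with r₀ = 510 = a·1 + b·0 (s = 1, t = 0) and r₁ = 80 = a·0 + b·1 (s = 0, t = 1); each new remainder r_{k+1} = r_{k-1} − q_k·r_k inherits s_{k+1} = s_{k-1} − q_k·s_k, t_{k+1} = t_{k-1} − q_k·t_k, so r_k = a·s_k + b·t_k at every step:
  q = 6: r = 30, s = 1 − 6·0 = 1, t = 0 − 6·1 = -6  (check: 510·1 + 80·(-6) = 30)
  q = 2: r = 20, s = 0 − 2·1 = -2, t = 1 − 2·(-6) = 13  (check: 510·(-2) + 80·13 = 20)
  q = 1: r = 10, s = 1 − 1·(-2) = 3, t = -6 − 1·13 = -19  (check: 510·3 + 80·(-19) = 10)
The row with r = 10 (the gcd) gives the Bezout coefficients s = 3, t = -19.
Result: 510 · (3) + 80 · (-19) = 10.

gcd(510, 80) = 10; s = 3, t = -19 (check: 510·3 + 80·(-19) = 10).


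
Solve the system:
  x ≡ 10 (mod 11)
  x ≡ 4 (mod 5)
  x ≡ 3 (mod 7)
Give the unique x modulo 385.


Moduli 11, 5, 7 are pairwise coprime; by CRT there is a unique solution modulo M = 11 · 5 · 7 = 385.
Solve pairwise, accumulating the modulus:
  Start with x ≡ 10 (mod 11).
  Combine with x ≡ 4 (mod 5): since gcd(11, 5) = 1, we get a unique residue mod 55.
    Write x = 10 + 11·t and substitute into x ≡ 4 (mod 5): 11·t ≡ 4 − 10 = -6 (mod 5).
    Reduce coefficients mod 5: 1·t ≡ 4 (mod 5).
    So t ≡ 4 (mod 5).
    Then x = 10 + 11·4 = 54, valid modulo lcm(11, 5) = 55: x ≡ 54 (mod 55).
  Combine with x ≡ 3 (mod 7): since gcd(55, 7) = 1, we get a unique residue mod 385.
    Write x = 54 + 55·t and substitute into x ≡ 3 (mod 7): 55·t ≡ 3 − 54 = -51 (mod 7).
    Reduce coefficients mod 7: 6·t ≡ 5 (mod 7).
    The inverse of 6 mod 7 is 6 (since 6·6 = 36 = 5·7 + 1), so t ≡ 6·5 = 30 ≡ 2 (mod 7).
    Then x = 54 + 55·2 = 164, valid modulo lcm(55, 7) = 385: x ≡ 164 (mod 385).
Verify: 164 mod 11 = 10 ✓, 164 mod 5 = 4 ✓, 164 mod 7 = 3 ✓.

x ≡ 164 (mod 385).


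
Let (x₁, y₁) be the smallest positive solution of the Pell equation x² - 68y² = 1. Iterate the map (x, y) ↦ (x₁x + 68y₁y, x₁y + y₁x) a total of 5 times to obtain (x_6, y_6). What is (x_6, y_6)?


Step 1: Find the fundamental solution (x₁, y₁) of x² - 68y² = 1.
  Expand √68 as a continued fraction. a₀ = ⌊√68⌋ = 8; iterate m_{k+1} = d_k·a_k − m_k, d_{k+1} = (68 − m_{k+1}²)/d_k, a_{k+1} = ⌊(a₀ + m_{k+1})/d_{k+1}⌋ (starting m₀ = 0, d₀ = 1), with convergents p_k = a_k·p_{k-1} + p_{k-2}, q_k = a_k·q_{k-1} + q_{k-2} (p₋₁ = 1, q₋₁ = 0):
  k = 0: a₀ = 8; p₀/q₀ = 8/1; p₀² − 68·q₀² = 64 − 68 = -4.
  k = 1: m = 8, d = 4, a = ⌊(8 + 8)/4⌋ = 4; p/q = (4·8 + 1)/(4·1 + 0) = 33/4; p² − 68·q² = 1089 − 1088 = 1.
  The first convergent with p² − 68·q² = 1 gives the fundamental solution (x₁, y₁) = (33, 4).
Step 2: Apply the recurrence (x_{n+1}, y_{n+1}) = (x₁x_n + 68y₁y_n, x₁y_n + y₁x_n) repeatedly.
  From (x_1, y_1) = (33, 4): x_2 = 33·33 + 68·4·4 = 2177; y_2 = 33·4 + 4·33 = 264.
  From (x_2, y_2) = (2177, 264): x_3 = 33·2177 + 68·4·264 = 143649; y_3 = 33·264 + 4·2177 = 17420.
  From (x_3, y_3) = (143649, 17420): x_4 = 33·143649 + 68·4·17420 = 9478657; y_4 = 33·17420 + 4·143649 = 1149456.
  From (x_4, y_4) = (9478657, 1149456): x_5 = 33·9478657 + 68·4·1149456 = 625447713; y_5 = 33·1149456 + 4·9478657 = 75846676.
  From (x_5, y_5) = (625447713, 75846676): x_6 = 33·625447713 + 68·4·75846676 = 41270070401; y_6 = 33·75846676 + 4·625447713 = 5004731160.
Step 3: Verify x_6² - 68·y_6² = 1703218710903496300801 - 1703218710903496300800 = 1 (should be 1). ✓

(x_1, y_1) = (33, 4); (x_6, y_6) = (41270070401, 5004731160).


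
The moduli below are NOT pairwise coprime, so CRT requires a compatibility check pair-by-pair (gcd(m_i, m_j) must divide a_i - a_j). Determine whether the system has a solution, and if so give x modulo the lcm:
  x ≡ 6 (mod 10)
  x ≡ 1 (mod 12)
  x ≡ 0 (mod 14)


Moduli 10, 12, 14 are not pairwise coprime, so CRT works modulo lcm(m_i) when all pairwise compatibility conditions hold.
Pairwise compatibility: gcd(m_i, m_j) must divide a_i - a_j for every pair.
Merge one congruence at a time:
  Start: x ≡ 6 (mod 10).
  Combine with x ≡ 1 (mod 12): gcd(10, 12) = 2, and 1 - 6 = -5 is NOT divisible by 2.
    ⇒ system is inconsistent (no integer solution).

No solution (the system is inconsistent).


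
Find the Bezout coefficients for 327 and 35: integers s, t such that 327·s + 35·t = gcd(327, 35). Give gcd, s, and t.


Euclidean algorithm on (327, 35) — divide until remainder is 0:
  327 = 9 · 35 + 12
  35 = 2 · 12 + 11
  12 = 1 · 11 + 1
  11 = 11 · 1 + 0
gcd(327, 35) = 1.
Track Bezout coefficients alongside the remainders: start with r₀ = 327 = a·1 + b·0 (s = 1, t = 0) and r₁ = 35 = a·0 + b·1 (s = 0, t = 1); each new remainder r_{k+1} = r_{k-1} − q_k·r_k inherits s_{k+1} = s_{k-1} − q_k·s_k, t_{k+1} = t_{k-1} − q_k·t_k, so r_k = a·s_k + b·t_k at every step:
  q = 9: r = 12, s = 1 − 9·0 = 1, t = 0 − 9·1 = -9  (check: 327·1 + 35·(-9) = 12)
  q = 2: r = 11, s = 0 − 2·1 = -2, t = 1 − 2·(-9) = 19  (check: 327·(-2) + 35·19 = 11)
  q = 1: r = 1, s = 1 − 1·(-2) = 3, t = -9 − 1·19 = -28  (check: 327·3 + 35·(-28) = 1)
The row with r = 1 (the gcd) gives the Bezout coefficients s = 3, t = -28.
Result: 327 · (3) + 35 · (-28) = 1.

gcd(327, 35) = 1; s = 3, t = -28 (check: 327·3 + 35·(-28) = 1).


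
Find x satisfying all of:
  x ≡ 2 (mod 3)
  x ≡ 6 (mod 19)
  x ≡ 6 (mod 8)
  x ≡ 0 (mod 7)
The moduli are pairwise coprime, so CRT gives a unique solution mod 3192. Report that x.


Product of moduli M = 3 · 19 · 8 · 7 = 3192.
Merge one congruence at a time:
  Start: x ≡ 2 (mod 3).
  Combine with x ≡ 6 (mod 19); new modulus lcm = 57.
    Write x = 2 + 3·t and substitute into x ≡ 6 (mod 19): 3·t ≡ 6 − 2 = 4 (mod 19).
    The inverse of 3 mod 19 is 13 (since 3·13 = 39 = 2·19 + 1), so t ≡ 13·4 = 52 ≡ 14 (mod 19).
    Then x = 2 + 3·14 = 44, valid modulo lcm(3, 19) = 57: x ≡ 44 (mod 57).
  Combine with x ≡ 6 (mod 8); new modulus lcm = 456.
    Write x = 44 + 57·t and substitute into x ≡ 6 (mod 8): 57·t ≡ 6 − 44 = -38 (mod 8).
    Reduce coefficients mod 8: 1·t ≡ 2 (mod 8).
    So t ≡ 2 (mod 8).
    Then x = 44 + 57·2 = 158, valid modulo lcm(57, 8) = 456: x ≡ 158 (mod 456).
  Combine with x ≡ 0 (mod 7); new modulus lcm = 3192.
    Write x = 158 + 456·t and substitute into x ≡ 0 (mod 7): 456·t ≡ 0 − 158 = -158 (mod 7).
    Reduce coefficients mod 7: 1·t ≡ 3 (mod 7).
    So t ≡ 3 (mod 7).
    Then x = 158 + 456·3 = 1526, valid modulo lcm(456, 7) = 3192: x ≡ 1526 (mod 3192).
Verify against each original: 1526 mod 3 = 2, 1526 mod 19 = 6, 1526 mod 8 = 6, 1526 mod 7 = 0.

x ≡ 1526 (mod 3192).


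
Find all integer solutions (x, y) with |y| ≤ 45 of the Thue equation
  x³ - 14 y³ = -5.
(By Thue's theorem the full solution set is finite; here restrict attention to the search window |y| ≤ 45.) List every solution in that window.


The equation is x³ - 14y³ = -5. For fixed y, x³ = 14·y³ − 5, so a solution requires the RHS to be a perfect cube.
Strategy: iterate y from -45 to 45, compute RHS = 14·y³ − 5, and check whether it is a (positive or negative) perfect cube.
Check small values of y:
  y = 0: RHS = -5 is not a perfect cube.
  y = 1: RHS = 9 is not a perfect cube.
  y = -1: RHS = -19 is not a perfect cube.
  y = 2: RHS = 107 is not a perfect cube.
  y = -2: RHS = -117 is not a perfect cube.
  y = 3: RHS = 373 is not a perfect cube.
  y = -3: RHS = -383 is not a perfect cube.
Continuing the search up to |y| = 45 finds no solutions either.
No (x, y) in the scanned range satisfies the equation.

No integer solutions with |y| ≤ 45.


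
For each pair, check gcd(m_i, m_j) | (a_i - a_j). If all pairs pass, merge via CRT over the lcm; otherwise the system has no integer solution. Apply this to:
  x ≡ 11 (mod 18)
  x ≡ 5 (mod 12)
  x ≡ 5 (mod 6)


Moduli 18, 12, 6 are not pairwise coprime, so CRT works modulo lcm(m_i) when all pairwise compatibility conditions hold.
Pairwise compatibility: gcd(m_i, m_j) must divide a_i - a_j for every pair.
Merge one congruence at a time:
  Start: x ≡ 11 (mod 18).
  Combine with x ≡ 5 (mod 12): gcd(18, 12) = 6; 5 - 11 = -6, which IS divisible by 6, so compatible.
    Write x = 11 + 18·t and substitute into x ≡ 5 (mod 12): 18·t ≡ 5 − 11 = -6 (mod 12).
    Divide the congruence (and modulus) by g = 6: 3·t ≡ -1 (mod 2).
    Reduce coefficients mod 2: 1·t ≡ 1 (mod 2).
    So t ≡ 1 (mod 2).
    Then x = 11 + 18·1 = 29, valid modulo lcm(18, 12) = 36: x ≡ 29 (mod 36).
  Combine with x ≡ 5 (mod 6): gcd(36, 6) = 6; 5 - 29 = -24, which IS divisible by 6, so compatible.
    Write x = 29 + 36·t and substitute into x ≡ 5 (mod 6): 36·t ≡ 5 − 29 = -24 (mod 6).
    Divide the congruence (and modulus) by g = 6: 6·t ≡ -4 (mod 1).
    Modulo 1 every t works; take t = 0.
    Then x = 29 + 36·0 = 29, valid modulo lcm(36, 6) = 36: x ≡ 29 (mod 36).
Verify: 29 mod 18 = 11, 29 mod 12 = 5, 29 mod 6 = 5.

x ≡ 29 (mod 36).


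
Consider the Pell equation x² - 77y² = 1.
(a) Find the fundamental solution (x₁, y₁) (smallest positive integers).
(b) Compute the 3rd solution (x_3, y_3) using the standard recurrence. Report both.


Step 1: Find the fundamental solution (x₁, y₁) of x² - 77y² = 1.
  Expand √77 as a continued fraction. a₀ = ⌊√77⌋ = 8; iterate m_{k+1} = d_k·a_k − m_k, d_{k+1} = (77 − m_{k+1}²)/d_k, a_{k+1} = ⌊(a₀ + m_{k+1})/d_{k+1}⌋ (starting m₀ = 0, d₀ = 1), with convergents p_k = a_k·p_{k-1} + p_{k-2}, q_k = a_k·q_{k-1} + q_{k-2} (p₋₁ = 1, q₋₁ = 0):
  k = 0: a₀ = 8; p₀/q₀ = 8/1; p₀² − 77·q₀² = 64 − 77 = -13.
  k = 1: m = 8, d = 13, a = ⌊(8 + 8)/13⌋ = 1; p/q = (1·8 + 1)/(1·1 + 0) = 9/1; p² − 77·q² = 81 − 77 = 4.
  k = 2: m = 5, d = 4, a = ⌊(8 + 5)/4⌋ = 3; p/q = (3·9 + 8)/(3·1 + 1) = 35/4; p² − 77·q² = 1225 − 1232 = -7.
  k = 3: m = 7, d = 7, a = ⌊(8 + 7)/7⌋ = 2; p/q = (2·35 + 9)/(2·4 + 1) = 79/9; p² − 77·q² = 6241 − 6237 = 4.
  k = 4: m = 7, d = 4, a = ⌊(8 + 7)/4⌋ = 3; p/q = (3·79 + 35)/(3·9 + 4) = 272/31; p² − 77·q² = 73984 − 73997 = -13.
  k = 5: m = 5, d = 13, a = ⌊(8 + 5)/13⌋ = 1; p/q = (1·272 + 79)/(1·31 + 9) = 351/40; p² − 77·q² = 123201 − 123200 = 1.
  The first convergent with p² − 77·q² = 1 gives the fundamental solution (x₁, y₁) = (351, 40).
Step 2: Apply the recurrence (x_{n+1}, y_{n+1}) = (x₁x_n + 77y₁y_n, x₁y_n + y₁x_n) repeatedly.
  From (x_1, y_1) = (351, 40): x_2 = 351·351 + 77·40·40 = 246401; y_2 = 351·40 + 40·351 = 28080.
  From (x_2, y_2) = (246401, 28080): x_3 = 351·246401 + 77·40·28080 = 172973151; y_3 = 351·28080 + 40·246401 = 19712120.
Step 3: Verify x_3² - 77·y_3² = 29919710966868801 - 29919710966868800 = 1 (should be 1). ✓

(x_1, y_1) = (351, 40); (x_3, y_3) = (172973151, 19712120).


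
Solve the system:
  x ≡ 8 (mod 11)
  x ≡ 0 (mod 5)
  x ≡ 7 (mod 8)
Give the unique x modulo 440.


Moduli 11, 5, 8 are pairwise coprime; by CRT there is a unique solution modulo M = 11 · 5 · 8 = 440.
Solve pairwise, accumulating the modulus:
  Start with x ≡ 8 (mod 11).
  Combine with x ≡ 0 (mod 5): since gcd(11, 5) = 1, we get a unique residue mod 55.
    Write x = 8 + 11·t and substitute into x ≡ 0 (mod 5): 11·t ≡ 0 − 8 = -8 (mod 5).
    Reduce coefficients mod 5: 1·t ≡ 2 (mod 5).
    So t ≡ 2 (mod 5).
    Then x = 8 + 11·2 = 30, valid modulo lcm(11, 5) = 55: x ≡ 30 (mod 55).
  Combine with x ≡ 7 (mod 8): since gcd(55, 8) = 1, we get a unique residue mod 440.
    Write x = 30 + 55·t and substitute into x ≡ 7 (mod 8): 55·t ≡ 7 − 30 = -23 (mod 8).
    Reduce coefficients mod 8: 7·t ≡ 1 (mod 8).
    The inverse of 7 mod 8 is 7 (since 7·7 = 49 = 6·8 + 1), so t ≡ 7·1 = 7 ≡ 7 (mod 8).
    Then x = 30 + 55·7 = 415, valid modulo lcm(55, 8) = 440: x ≡ 415 (mod 440).
Verify: 415 mod 11 = 8 ✓, 415 mod 5 = 0 ✓, 415 mod 8 = 7 ✓.

x ≡ 415 (mod 440).


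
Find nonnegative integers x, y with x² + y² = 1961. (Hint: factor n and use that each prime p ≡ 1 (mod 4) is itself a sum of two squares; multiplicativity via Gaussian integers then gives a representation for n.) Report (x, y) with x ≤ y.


Step 1: Factor n = 1961 = 37 · 53.
Step 2: Check the mod-4 condition on each prime factor: 37 ≡ 1 (mod 4), exponent 1; 53 ≡ 1 (mod 4), exponent 1.
All primes ≡ 3 (mod 4) appear to even exponent (or don't appear), so by the two-squares theorem n IS expressible as a sum of two squares.
Step 3: Build a representation. Here n = 37 · 53 is a product of primes ≡ 1 (mod 4). Each prime p ≡ 1 (mod 4) is itself a sum of two squares; find a² by testing p − a² for a perfect square:
  37: 37 − 1² = 36 = 6² ⇒ 37 = 1² + 6².
  53: 53 − 1² = 52, 53 − 2² = 49 = 7² ⇒ 53 = 2² + 7².
  Combine using the Brahmagupta–Fibonacci identity (a² + b²)(c² + d²) = (ac − bd)² + (ad + bc)² = (ac + bd)² + (ad − bc)²:
  37 · 53 = 1961: from (1² + 6²)(2² + 7²), take (1·2 − 6·7, 1·7 + 6·2) = (2 − 42, 7 + 12) = (-40, 19); dropping signs (only squares matter) gives (40, 19); check 40² + 19² = 1600 + 361 = 1961 ✓.
Step 4: Order so x ≤ y and verify: 19² + 40² = 361 + 1600 = 1961 = n. ✓

n = 1961 = 19² + 40² (one valid representation with x ≤ y).


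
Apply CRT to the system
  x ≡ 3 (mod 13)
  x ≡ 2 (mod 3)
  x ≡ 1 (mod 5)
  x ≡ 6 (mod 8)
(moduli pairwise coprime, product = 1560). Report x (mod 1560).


Product of moduli M = 13 · 3 · 5 · 8 = 1560.
Merge one congruence at a time:
  Start: x ≡ 3 (mod 13).
  Combine with x ≡ 2 (mod 3); new modulus lcm = 39.
    Write x = 3 + 13·t and substitute into x ≡ 2 (mod 3): 13·t ≡ 2 − 3 = -1 (mod 3).
    Reduce coefficients mod 3: 1·t ≡ 2 (mod 3).
    So t ≡ 2 (mod 3).
    Then x = 3 + 13·2 = 29, valid modulo lcm(13, 3) = 39: x ≡ 29 (mod 39).
  Combine with x ≡ 1 (mod 5); new modulus lcm = 195.
    Write x = 29 + 39·t and substitute into x ≡ 1 (mod 5): 39·t ≡ 1 − 29 = -28 (mod 5).
    Reduce coefficients mod 5: 4·t ≡ 2 (mod 5).
    The inverse of 4 mod 5 is 4 (since 4·4 = 16 = 3·5 + 1), so t ≡ 4·2 = 8 ≡ 3 (mod 5).
    Then x = 29 + 39·3 = 146, valid modulo lcm(39, 5) = 195: x ≡ 146 (mod 195).
  Combine with x ≡ 6 (mod 8); new modulus lcm = 1560.
    Write x = 146 + 195·t and substitute into x ≡ 6 (mod 8): 195·t ≡ 6 − 146 = -140 (mod 8).
    Reduce coefficients mod 8: 3·t ≡ 4 (mod 8).
    The inverse of 3 mod 8 is 3 (since 3·3 = 9 = 1·8 + 1), so t ≡ 3·4 = 12 ≡ 4 (mod 8).
    Then x = 146 + 195·4 = 926, valid modulo lcm(195, 8) = 1560: x ≡ 926 (mod 1560).
Verify against each original: 926 mod 13 = 3, 926 mod 3 = 2, 926 mod 5 = 1, 926 mod 8 = 6.

x ≡ 926 (mod 1560).


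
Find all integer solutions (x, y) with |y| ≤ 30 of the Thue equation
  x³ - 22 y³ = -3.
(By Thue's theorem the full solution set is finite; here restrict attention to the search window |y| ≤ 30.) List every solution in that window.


The equation is x³ - 22y³ = -3. For fixed y, x³ = 22·y³ − 3, so a solution requires the RHS to be a perfect cube.
Strategy: iterate y from -30 to 30, compute RHS = 22·y³ − 3, and check whether it is a (positive or negative) perfect cube.
Check small values of y:
  y = 0: RHS = -3 is not a perfect cube.
  y = 1: RHS = 19 is not a perfect cube.
  y = -1: RHS = -25 is not a perfect cube.
  y = 2: RHS = 173 is not a perfect cube.
  y = -2: RHS = -179 is not a perfect cube.
  y = 3: RHS = 591 is not a perfect cube.
  y = -3: RHS = -597 is not a perfect cube.
Continuing the search up to |y| = 30 finds no solutions either.
No (x, y) in the scanned range satisfies the equation.

No integer solutions with |y| ≤ 30.


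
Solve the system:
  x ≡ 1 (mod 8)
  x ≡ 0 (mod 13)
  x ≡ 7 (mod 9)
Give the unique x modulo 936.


Moduli 8, 13, 9 are pairwise coprime; by CRT there is a unique solution modulo M = 8 · 13 · 9 = 936.
Solve pairwise, accumulating the modulus:
  Start with x ≡ 1 (mod 8).
  Combine with x ≡ 0 (mod 13): since gcd(8, 13) = 1, we get a unique residue mod 104.
    Write x = 1 + 8·t and substitute into x ≡ 0 (mod 13): 8·t ≡ 0 − 1 = -1 (mod 13).
    Reduce coefficients mod 13: 8·t ≡ 12 (mod 13).
    The inverse of 8 mod 13 is 5 (since 8·5 = 40 = 3·13 + 1), so t ≡ 5·12 = 60 ≡ 8 (mod 13).
    Then x = 1 + 8·8 = 65, valid modulo lcm(8, 13) = 104: x ≡ 65 (mod 104).
  Combine with x ≡ 7 (mod 9): since gcd(104, 9) = 1, we get a unique residue mod 936.
    Write x = 65 + 104·t and substitute into x ≡ 7 (mod 9): 104·t ≡ 7 − 65 = -58 (mod 9).
    Reduce coefficients mod 9: 5·t ≡ 5 (mod 9).
    The inverse of 5 mod 9 is 2 (since 5·2 = 10 = 1·9 + 1), so t ≡ 2·5 = 10 ≡ 1 (mod 9).
    Then x = 65 + 104·1 = 169, valid modulo lcm(104, 9) = 936: x ≡ 169 (mod 936).
Verify: 169 mod 8 = 1 ✓, 169 mod 13 = 0 ✓, 169 mod 9 = 7 ✓.

x ≡ 169 (mod 936).


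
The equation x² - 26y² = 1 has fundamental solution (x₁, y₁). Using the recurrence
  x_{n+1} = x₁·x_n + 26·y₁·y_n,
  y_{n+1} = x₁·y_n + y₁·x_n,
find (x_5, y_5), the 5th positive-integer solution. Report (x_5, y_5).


Step 1: Find the fundamental solution (x₁, y₁) of x² - 26y² = 1.
  Expand √26 as a continued fraction. a₀ = ⌊√26⌋ = 5; iterate m_{k+1} = d_k·a_k − m_k, d_{k+1} = (26 − m_{k+1}²)/d_k, a_{k+1} = ⌊(a₀ + m_{k+1})/d_{k+1}⌋ (starting m₀ = 0, d₀ = 1), with convergents p_k = a_k·p_{k-1} + p_{k-2}, q_k = a_k·q_{k-1} + q_{k-2} (p₋₁ = 1, q₋₁ = 0):
  k = 0: a₀ = 5; p₀/q₀ = 5/1; p₀² − 26·q₀² = 25 − 26 = -1.
  k = 1: m = 5, d = 1, a = ⌊(5 + 5)/1⌋ = 10; p/q = (10·5 + 1)/(10·1 + 0) = 51/10; p² − 26·q² = 2601 − 2600 = 1.
  The first convergent with p² − 26·q² = 1 gives the fundamental solution (x₁, y₁) = (51, 10).
Step 2: Apply the recurrence (x_{n+1}, y_{n+1}) = (x₁x_n + 26y₁y_n, x₁y_n + y₁x_n) repeatedly.
  From (x_1, y_1) = (51, 10): x_2 = 51·51 + 26·10·10 = 5201; y_2 = 51·10 + 10·51 = 1020.
  From (x_2, y_2) = (5201, 1020): x_3 = 51·5201 + 26·10·1020 = 530451; y_3 = 51·1020 + 10·5201 = 104030.
  From (x_3, y_3) = (530451, 104030): x_4 = 51·530451 + 26·10·104030 = 54100801; y_4 = 51·104030 + 10·530451 = 10610040.
  From (x_4, y_4) = (54100801, 10610040): x_5 = 51·54100801 + 26·10·10610040 = 5517751251; y_5 = 51·10610040 + 10·54100801 = 1082120050.
Step 3: Verify x_5² - 26·y_5² = 30445578867912065001 - 30445578867912065000 = 1 (should be 1). ✓

(x_1, y_1) = (51, 10); (x_5, y_5) = (5517751251, 1082120050).
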